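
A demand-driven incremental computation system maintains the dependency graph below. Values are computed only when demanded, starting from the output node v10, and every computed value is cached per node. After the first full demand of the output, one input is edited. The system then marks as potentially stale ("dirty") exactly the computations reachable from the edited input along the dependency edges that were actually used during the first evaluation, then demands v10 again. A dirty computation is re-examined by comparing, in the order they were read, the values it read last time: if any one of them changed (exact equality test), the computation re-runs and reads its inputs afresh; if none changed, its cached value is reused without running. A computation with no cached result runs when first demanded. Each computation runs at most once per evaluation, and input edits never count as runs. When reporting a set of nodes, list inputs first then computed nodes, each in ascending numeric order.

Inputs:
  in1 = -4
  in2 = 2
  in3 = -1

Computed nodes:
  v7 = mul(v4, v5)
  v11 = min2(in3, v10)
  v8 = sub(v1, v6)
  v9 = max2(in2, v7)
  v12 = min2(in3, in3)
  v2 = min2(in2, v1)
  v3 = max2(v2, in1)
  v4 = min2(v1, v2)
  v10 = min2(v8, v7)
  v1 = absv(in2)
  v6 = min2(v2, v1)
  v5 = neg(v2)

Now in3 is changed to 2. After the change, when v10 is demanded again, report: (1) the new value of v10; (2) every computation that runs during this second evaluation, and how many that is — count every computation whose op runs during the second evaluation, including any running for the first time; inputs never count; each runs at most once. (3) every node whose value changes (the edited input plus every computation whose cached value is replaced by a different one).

First evaluation (everything demanded from the output):
  v1 = absv(2) = 2
  v2 = min2(2, 2) = 2
  v4 = min2(2, 2) = 2
  v5 = neg(2) = -2
  v6 = min2(2, 2) = 2
  v7 = mul(2, -2) = -4
  v8 = sub(2, 2) = 0
  v10 = min2(0, -4) = -4

Propagation after the edit:
  in3 feeds no computation that the output demands — nothing is marked dirty and nothing runs.

Key observation: in3 is never demanded by the output, so the edit triggers no recomputation at all.

New value of v10: -4.
Computations that run: none — 0 in total.
Values that change: in3.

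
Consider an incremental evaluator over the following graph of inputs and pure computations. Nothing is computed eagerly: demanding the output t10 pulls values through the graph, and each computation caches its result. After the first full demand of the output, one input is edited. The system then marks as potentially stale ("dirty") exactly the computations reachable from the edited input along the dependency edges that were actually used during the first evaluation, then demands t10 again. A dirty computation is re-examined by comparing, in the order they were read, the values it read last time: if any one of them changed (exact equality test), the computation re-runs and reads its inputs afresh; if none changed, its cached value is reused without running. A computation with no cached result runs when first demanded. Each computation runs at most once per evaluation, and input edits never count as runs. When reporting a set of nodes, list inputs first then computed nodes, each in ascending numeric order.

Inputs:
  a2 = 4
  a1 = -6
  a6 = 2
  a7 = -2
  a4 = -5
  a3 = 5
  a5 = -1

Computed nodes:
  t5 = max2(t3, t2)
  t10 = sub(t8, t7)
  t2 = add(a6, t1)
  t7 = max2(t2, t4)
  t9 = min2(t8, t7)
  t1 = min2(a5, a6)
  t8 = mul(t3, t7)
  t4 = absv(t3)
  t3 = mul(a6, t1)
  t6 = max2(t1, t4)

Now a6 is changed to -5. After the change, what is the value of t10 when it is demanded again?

t10 now evaluates to 600.

Initial pass — values computed on the first demand:
  t1 = min2(-1, 2) = -1
  t2 = add(2, -1) = 1
  t3 = mul(2, -1) = -2
  t4 = absv(-2) = 2
  t7 = max2(1, 2) = 2
  t8 = mul(-2, 2) = -4
  t10 = sub(-4, 2) = -6

Second demand — change propagation:
  t1: re-runs because a6 2->-5; new result -5.
  t2: re-runs because a6 2->-5; t1 -1->-5; new result -10.
  t3: re-runs because a6 2->-5; t1 -1->-5; new result 25.
  t4: re-runs because t3 -2->25; new result 25.
  t7: re-runs because t2 1->-10; t4 2->25; new result 25.
  t8: re-runs because t3 -2->25; t7 2->25; new result 625.
  t10: re-runs because t8 -4->625; t7 2->25; new result 600.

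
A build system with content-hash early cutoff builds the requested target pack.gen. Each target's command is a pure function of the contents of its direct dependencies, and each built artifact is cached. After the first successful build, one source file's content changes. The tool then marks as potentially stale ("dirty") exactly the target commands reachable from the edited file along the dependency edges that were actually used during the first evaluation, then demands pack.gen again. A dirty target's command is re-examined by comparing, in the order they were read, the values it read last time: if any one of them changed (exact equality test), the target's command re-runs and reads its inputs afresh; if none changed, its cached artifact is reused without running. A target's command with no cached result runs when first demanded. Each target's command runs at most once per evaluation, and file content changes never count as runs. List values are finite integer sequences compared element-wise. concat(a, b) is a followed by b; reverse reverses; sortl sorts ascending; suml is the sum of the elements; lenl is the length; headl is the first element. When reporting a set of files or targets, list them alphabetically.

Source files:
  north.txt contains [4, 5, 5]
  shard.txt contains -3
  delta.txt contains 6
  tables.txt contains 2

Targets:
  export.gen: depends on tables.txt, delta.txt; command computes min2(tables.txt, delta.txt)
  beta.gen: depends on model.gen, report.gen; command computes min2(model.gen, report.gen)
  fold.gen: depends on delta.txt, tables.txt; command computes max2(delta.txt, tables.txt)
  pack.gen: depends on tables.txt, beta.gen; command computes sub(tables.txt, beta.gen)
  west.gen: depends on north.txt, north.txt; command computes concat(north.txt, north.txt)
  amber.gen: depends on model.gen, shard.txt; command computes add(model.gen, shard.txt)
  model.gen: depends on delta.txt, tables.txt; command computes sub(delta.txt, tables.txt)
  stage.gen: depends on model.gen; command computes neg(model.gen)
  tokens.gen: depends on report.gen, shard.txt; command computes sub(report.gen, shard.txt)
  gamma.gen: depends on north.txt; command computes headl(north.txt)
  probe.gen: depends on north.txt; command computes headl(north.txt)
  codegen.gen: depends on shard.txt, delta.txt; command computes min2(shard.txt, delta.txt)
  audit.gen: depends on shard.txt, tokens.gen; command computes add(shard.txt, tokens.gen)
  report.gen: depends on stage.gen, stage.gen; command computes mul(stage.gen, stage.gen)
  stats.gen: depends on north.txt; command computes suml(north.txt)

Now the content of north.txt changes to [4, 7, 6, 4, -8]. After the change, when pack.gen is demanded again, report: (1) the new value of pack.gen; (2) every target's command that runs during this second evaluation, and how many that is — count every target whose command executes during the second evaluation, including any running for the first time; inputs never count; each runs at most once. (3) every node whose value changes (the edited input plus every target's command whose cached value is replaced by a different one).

First evaluation (everything demanded from the output):
  model.gen = sub(6, 2) = 4
  stage.gen = neg(4) = -4
  report.gen = mul(-4, -4) = 16
  beta.gen = min2(4, 16) = 4
  pack.gen = sub(2, 4) = -2

Propagation after the edit:
  north.txt feeds no computation that the output demands — nothing is marked dirty and nothing runs.

Key observation: north.txt is never demanded by the output, so the edit triggers no recomputation at all.

New value of pack.gen: -2.
Target commands that run: none — 0 in total.
Values that change: north.txt.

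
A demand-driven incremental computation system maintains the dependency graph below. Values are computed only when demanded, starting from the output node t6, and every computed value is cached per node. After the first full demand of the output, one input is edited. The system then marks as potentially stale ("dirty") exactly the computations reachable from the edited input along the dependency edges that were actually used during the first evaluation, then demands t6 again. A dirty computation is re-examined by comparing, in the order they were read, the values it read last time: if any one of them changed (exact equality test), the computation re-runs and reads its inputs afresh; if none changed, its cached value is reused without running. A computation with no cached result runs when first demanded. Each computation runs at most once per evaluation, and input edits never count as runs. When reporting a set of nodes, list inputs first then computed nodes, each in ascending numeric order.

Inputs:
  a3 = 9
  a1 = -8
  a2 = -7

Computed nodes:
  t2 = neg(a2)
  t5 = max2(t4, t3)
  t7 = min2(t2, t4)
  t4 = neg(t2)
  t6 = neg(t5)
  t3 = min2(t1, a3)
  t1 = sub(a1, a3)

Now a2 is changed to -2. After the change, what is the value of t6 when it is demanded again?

New value of t6: 2.

First evaluation (everything demanded from the output):
  t1 = sub(-8, 9) = -17
  t2 = neg(-7) = 7
  t3 = min2(-17, 9) = -17
  t4 = neg(7) = -7
  t5 = max2(-7, -17) = -7
  t6 = neg(-7) = 7

Propagation after the edit:
  t2: runs — a2 -7->-2; result 2.
  t4: runs — t2 7->2; result -2.
  t5: runs — t4 -7->-2; result -2.
  t6: runs — t5 -7->-2; result 2.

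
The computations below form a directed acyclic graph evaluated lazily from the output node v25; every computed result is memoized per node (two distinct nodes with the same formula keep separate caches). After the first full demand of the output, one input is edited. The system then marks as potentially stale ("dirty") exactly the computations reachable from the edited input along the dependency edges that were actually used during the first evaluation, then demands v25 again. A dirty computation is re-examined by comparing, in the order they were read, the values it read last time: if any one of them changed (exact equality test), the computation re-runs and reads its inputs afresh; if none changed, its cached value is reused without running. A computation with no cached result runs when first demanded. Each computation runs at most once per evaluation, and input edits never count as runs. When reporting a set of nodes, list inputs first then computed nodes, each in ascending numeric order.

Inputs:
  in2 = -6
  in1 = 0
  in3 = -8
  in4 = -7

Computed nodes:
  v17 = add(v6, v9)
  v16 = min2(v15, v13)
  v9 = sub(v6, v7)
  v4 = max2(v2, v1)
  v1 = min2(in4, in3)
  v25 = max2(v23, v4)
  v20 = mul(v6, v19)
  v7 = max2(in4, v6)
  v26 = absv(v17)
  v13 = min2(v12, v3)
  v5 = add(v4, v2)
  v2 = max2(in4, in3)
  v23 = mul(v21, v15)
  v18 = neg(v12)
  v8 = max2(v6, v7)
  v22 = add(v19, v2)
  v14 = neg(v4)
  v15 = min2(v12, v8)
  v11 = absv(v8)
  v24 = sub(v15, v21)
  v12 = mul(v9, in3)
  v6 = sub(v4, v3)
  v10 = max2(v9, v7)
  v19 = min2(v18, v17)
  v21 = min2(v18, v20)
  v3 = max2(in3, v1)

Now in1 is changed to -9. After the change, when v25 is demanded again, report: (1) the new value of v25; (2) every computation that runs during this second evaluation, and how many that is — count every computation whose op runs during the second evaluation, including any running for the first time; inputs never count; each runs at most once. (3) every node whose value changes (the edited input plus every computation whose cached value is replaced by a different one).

Demanding v25 again yields 0.
0 computations run: none.
The nodes whose values change: in1.
Note the shortcut — nothing in the graph depends on in1 at all, so no recomputation happens.

First demand of the output computes:
  v1 = min2(-7, -8) = -8
  v2 = max2(-7, -8) = -7
  v3 = max2(-8, -8) = -8
  v4 = max2(-7, -8) = -7
  v6 = sub(-7, -8) = 1
  v7 = max2(-7, 1) = 1
  v8 = max2(1, 1) = 1
  v9 = sub(1, 1) = 0
  v12 = mul(0, -8) = 0
  v15 = min2(0, 1) = 0
  v17 = add(1, 0) = 1
  v18 = neg(0) = 0
  v19 = min2(0, 1) = 0
  v20 = mul(1, 0) = 0
  v21 = min2(0, 0) = 0
  v23 = mul(0, 0) = 0
  v25 = max2(0, -7) = 0

After the edit, cleaning proceeds:
  no node depends on in1 at all; the second demand re-runs nothing.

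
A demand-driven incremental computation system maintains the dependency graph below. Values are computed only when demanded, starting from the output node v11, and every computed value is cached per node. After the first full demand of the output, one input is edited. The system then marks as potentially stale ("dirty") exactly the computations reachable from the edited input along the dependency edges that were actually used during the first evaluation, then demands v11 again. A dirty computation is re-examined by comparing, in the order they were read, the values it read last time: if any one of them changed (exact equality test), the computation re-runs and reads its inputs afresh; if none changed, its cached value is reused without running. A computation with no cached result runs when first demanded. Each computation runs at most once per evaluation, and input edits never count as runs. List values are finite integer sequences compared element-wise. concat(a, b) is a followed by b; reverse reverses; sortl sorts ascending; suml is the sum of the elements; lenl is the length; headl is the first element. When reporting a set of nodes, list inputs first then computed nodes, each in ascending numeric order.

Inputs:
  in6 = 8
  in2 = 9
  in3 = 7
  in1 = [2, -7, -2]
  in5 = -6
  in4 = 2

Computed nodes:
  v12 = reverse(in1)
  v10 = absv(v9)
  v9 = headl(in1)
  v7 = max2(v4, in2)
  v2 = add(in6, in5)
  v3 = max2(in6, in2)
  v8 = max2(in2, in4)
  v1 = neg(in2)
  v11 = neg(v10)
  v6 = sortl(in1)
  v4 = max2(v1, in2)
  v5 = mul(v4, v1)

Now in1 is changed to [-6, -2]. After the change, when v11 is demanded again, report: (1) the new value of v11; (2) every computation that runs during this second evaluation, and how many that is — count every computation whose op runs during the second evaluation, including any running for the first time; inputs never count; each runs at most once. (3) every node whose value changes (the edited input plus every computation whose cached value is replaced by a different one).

New value of v11: -6.
Computations that run: v9, v10, v11 — 3 in total.
Values that change: in1, v9, v10, v11.

First evaluation (everything demanded from the output):
  v9 = headl([2, -7, -2]) = 2
  v10 = absv(2) = 2
  v11 = neg(2) = -2

Propagation after the edit:
  v9: runs — in1 [2, -7, -2]->[-6, -2]; result -6.
  v10: runs — v9 2->-6; result 6.
  v11: runs — v10 2->6; result -6.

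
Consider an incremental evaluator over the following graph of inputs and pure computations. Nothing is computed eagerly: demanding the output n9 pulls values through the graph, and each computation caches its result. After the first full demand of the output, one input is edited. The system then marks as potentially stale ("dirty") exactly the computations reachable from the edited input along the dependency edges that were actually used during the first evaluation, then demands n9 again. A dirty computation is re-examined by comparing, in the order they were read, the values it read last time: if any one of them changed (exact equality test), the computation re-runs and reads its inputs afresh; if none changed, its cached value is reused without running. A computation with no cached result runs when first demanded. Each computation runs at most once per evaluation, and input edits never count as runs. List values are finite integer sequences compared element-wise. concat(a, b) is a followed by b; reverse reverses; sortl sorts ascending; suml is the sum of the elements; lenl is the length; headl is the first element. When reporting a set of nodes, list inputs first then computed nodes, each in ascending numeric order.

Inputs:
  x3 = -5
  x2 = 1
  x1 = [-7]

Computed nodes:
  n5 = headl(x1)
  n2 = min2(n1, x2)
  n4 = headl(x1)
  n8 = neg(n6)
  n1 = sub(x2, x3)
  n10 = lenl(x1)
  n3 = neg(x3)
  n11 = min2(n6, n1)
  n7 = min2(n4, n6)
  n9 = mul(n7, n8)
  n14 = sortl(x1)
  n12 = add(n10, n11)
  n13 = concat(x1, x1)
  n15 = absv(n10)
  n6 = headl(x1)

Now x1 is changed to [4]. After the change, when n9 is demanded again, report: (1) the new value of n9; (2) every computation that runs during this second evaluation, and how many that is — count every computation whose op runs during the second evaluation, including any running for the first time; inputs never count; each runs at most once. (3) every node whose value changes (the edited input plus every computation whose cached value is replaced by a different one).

Initial pass — values computed on the first demand:
  n4 = headl([-7]) = -7
  n6 = headl([-7]) = -7
  n7 = min2(-7, -7) = -7
  n8 = neg(-7) = 7
  n9 = mul(-7, 7) = -49

Second demand — change propagation:
  n4: re-runs because x1 [-7]->[4]; new result 4.
  n6: re-runs because x1 [-7]->[4]; new result 4.
  n7: re-runs because n4 -7->4; n6 -7->4; new result 4.
  n8: re-runs because n6 -7->4; new result -4.
  n9: re-runs because n7 -7->4; n8 7->-4; new result -16.

n9 now evaluates to -16.
Run set: n4, n6, n7, n8, n9 (5 run).
Changed values: x1, n4, n6, n7, n8, n9.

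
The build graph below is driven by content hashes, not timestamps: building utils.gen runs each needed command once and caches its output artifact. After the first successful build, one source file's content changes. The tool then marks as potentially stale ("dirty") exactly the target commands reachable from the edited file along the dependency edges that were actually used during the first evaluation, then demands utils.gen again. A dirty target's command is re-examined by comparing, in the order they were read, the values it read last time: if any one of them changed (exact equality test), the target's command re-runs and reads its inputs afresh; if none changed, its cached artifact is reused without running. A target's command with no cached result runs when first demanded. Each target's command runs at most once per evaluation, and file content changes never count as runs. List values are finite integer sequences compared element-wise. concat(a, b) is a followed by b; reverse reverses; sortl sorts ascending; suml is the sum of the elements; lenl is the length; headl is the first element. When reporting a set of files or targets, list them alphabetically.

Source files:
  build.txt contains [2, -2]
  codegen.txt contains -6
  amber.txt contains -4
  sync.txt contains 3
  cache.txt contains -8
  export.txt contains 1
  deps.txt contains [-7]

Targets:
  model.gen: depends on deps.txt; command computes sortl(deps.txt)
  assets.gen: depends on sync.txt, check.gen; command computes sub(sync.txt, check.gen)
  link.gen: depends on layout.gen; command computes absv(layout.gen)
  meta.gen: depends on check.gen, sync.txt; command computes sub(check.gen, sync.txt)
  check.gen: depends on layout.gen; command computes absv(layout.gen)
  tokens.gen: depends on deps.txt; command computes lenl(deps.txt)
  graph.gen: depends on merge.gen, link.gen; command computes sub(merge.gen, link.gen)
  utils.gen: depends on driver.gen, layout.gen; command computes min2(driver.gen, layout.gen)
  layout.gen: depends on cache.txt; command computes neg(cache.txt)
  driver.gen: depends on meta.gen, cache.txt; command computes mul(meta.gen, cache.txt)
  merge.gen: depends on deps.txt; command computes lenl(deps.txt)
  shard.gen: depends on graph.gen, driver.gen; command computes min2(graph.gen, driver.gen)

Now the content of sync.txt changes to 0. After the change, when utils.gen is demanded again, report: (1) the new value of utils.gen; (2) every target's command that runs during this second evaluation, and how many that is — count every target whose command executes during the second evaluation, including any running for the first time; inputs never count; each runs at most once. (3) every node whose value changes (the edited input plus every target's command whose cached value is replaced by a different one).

utils.gen now evaluates to -64.
Run set: driver.gen, meta.gen, utils.gen (3 run).
Changed values: driver.gen, meta.gen, sync.txt, utils.gen.

Initial pass — values computed on the first demand:
  layout.gen = neg(-8) = 8
  check.gen = absv(8) = 8
  meta.gen = sub(8, 3) = 5
  driver.gen = mul(5, -8) = -40
  utils.gen = min2(-40, 8) = -40

Second demand — change propagation:
  meta.gen: re-runs because sync.txt 3->0; new result 8.
  driver.gen: re-runs because meta.gen 5->8; new result -64.
  utils.gen: re-runs because driver.gen -40->-64; new result -64.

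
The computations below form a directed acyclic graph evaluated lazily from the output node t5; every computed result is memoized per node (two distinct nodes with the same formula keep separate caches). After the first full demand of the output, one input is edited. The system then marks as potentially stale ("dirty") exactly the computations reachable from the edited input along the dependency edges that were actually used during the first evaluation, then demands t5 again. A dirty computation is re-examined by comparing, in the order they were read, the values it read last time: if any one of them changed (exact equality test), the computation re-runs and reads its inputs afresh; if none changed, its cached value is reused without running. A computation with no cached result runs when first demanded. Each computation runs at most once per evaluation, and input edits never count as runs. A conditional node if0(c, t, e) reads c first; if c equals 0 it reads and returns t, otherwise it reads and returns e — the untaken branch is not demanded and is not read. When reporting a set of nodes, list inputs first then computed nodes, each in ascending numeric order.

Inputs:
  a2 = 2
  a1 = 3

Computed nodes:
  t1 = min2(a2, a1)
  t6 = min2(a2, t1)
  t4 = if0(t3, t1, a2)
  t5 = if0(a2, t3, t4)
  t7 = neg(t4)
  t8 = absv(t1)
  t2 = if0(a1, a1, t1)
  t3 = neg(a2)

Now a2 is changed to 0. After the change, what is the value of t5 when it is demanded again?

Demanding t5 again yields 0.
Note the branch switch — demand abandons t4, which is never re-examined.

First demand of the output computes:
  t3 = neg(2) = -2
  t4 = if0(t3=-2 -> else branch a2) = 2
  t5 = if0(a2=2 -> else branch t4) = 2

After the edit, cleaning proceeds:
  t3: a read changed (a2 2->0) — executes, giving 0.
  t4: stays stale; no demand reaches it after the flip.
  t5: a read changed (a2 2->0) — executes, giving 0.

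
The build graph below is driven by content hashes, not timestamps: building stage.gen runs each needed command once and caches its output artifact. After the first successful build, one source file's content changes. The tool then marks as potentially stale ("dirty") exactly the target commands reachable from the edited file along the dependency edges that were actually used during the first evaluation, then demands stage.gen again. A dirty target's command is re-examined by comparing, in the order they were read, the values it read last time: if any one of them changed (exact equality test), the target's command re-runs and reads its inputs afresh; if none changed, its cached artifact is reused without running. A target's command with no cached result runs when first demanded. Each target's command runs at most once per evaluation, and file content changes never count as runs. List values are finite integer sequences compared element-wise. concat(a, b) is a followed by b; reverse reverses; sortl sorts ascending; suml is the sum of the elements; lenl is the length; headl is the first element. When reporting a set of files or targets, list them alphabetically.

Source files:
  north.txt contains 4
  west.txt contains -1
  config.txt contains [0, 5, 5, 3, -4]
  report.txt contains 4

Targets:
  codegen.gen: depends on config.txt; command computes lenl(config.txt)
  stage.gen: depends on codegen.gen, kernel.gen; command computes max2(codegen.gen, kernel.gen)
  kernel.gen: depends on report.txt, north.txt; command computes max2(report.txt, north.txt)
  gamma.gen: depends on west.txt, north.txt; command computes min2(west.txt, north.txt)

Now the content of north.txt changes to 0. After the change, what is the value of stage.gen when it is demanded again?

stage.gen now evaluates to 5.
The important point: kernel.gen recomputes to an identical value, and the output ends up unchanged.

Initial pass — values computed on the first demand:
  codegen.gen = lenl([0, 5, 5, 3, -4]) = 5
  kernel.gen = max2(4, 4) = 4
  stage.gen = max2(5, 4) = 5

Second demand — change propagation:
  kernel.gen: re-runs because north.txt 4->0; new result 4 (unchanged).
  stage.gen: re-examined; everything it read last time is the same (codegen.gen unchanged, kernel.gen unchanged) — cache 5 kept, no run.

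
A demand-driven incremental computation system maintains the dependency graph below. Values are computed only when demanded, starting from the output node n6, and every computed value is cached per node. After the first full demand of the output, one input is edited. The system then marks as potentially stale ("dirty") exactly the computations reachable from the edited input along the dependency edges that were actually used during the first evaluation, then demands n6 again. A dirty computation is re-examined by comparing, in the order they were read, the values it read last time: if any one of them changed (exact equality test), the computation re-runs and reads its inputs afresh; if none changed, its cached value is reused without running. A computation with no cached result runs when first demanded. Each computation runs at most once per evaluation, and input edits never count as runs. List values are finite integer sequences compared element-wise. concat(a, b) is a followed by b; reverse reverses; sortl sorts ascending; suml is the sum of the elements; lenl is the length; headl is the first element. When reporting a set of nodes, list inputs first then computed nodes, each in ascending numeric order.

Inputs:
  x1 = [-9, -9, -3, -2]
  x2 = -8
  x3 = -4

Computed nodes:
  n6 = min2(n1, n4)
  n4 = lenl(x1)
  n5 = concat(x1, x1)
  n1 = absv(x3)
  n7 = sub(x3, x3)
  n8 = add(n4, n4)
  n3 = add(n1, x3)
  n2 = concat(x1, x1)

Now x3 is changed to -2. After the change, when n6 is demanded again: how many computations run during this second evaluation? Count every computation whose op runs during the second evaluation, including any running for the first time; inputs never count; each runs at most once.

First evaluation (everything demanded from the output):
  n1 = absv(-4) = 4
  n4 = lenl([-9, -9, -3, -2]) = 4
  n6 = min2(4, 4) = 4

Propagation after the edit:
  n1: runs — x3 -4->-2; result 2.
  n6: runs — n1 4->2; result 2.

Computations that run: n1, n6 — 2 in total.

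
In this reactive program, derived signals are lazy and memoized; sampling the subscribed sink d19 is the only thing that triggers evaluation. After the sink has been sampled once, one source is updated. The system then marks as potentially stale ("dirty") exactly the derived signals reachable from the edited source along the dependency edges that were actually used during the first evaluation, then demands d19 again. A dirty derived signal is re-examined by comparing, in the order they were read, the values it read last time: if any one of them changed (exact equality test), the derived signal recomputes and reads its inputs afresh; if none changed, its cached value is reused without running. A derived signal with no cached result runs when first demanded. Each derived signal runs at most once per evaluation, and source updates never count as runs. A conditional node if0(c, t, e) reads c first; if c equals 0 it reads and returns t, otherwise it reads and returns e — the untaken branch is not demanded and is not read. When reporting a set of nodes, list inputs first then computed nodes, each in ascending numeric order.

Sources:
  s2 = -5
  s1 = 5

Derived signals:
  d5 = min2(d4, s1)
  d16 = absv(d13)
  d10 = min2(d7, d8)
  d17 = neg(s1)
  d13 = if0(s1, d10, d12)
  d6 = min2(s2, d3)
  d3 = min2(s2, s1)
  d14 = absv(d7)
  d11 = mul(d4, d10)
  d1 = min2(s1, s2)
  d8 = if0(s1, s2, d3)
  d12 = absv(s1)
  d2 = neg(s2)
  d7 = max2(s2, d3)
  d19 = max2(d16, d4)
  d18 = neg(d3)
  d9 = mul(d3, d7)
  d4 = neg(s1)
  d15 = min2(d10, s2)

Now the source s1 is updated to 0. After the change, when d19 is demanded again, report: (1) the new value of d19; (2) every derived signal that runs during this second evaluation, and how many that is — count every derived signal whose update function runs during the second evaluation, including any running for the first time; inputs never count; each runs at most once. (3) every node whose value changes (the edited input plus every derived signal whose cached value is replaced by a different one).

First demand of the output computes:
  d4 = neg(5) = -5
  d12 = absv(5) = 5
  d13 = if0(s1=5 -> else branch d12) = 5
  d16 = absv(5) = 5
  d19 = max2(5, -5) = 5

After the edit, cleaning proceeds:
  d3: had never run; runs now, result -5.
  d4: a read changed (s1 5->0) — executes, giving 0.
  d7: had never run; runs now, result -5.
  d8: had never run; runs now, result -5.
  d10: had never run; runs now, result -5.
  d12: stays stale; no demand reaches it after the flip.
  d13: a read changed (s1 5->0) — executes, giving -5.
  d16: a read changed (d13 5->-5) — executes, giving 5 — identical to its old value.
  d19: a read changed (d4 -5->0) — executes, giving 5 — identical to its old value.

Note the branch switch — demand abandons d12, which is never re-examined.

Demanding d19 again yields 5.
8 derived signals run: d3, d4, d7, d8, d10, d13, d16, d19.
The nodes whose values change: s1, d4, d13.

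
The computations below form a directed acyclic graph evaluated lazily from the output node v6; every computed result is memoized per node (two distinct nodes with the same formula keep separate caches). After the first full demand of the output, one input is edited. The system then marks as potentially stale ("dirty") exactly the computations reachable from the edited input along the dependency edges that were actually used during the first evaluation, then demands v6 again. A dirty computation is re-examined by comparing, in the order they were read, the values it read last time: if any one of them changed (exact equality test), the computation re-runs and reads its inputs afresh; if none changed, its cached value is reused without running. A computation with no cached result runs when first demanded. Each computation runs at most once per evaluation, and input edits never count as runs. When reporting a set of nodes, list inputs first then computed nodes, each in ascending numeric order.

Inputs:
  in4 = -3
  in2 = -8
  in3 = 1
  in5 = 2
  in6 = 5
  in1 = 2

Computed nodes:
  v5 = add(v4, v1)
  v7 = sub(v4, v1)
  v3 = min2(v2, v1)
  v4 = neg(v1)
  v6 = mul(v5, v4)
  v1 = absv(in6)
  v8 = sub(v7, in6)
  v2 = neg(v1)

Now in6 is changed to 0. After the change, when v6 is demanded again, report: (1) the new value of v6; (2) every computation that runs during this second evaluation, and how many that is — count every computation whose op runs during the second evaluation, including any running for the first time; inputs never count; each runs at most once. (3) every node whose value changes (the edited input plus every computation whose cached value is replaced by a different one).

First demand of the output computes:
  v1 = absv(5) = 5
  v4 = neg(5) = -5
  v5 = add(-5, 5) = 0
  v6 = mul(0, -5) = 0

After the edit, cleaning proceeds:
  v1: a read changed (in6 5->0) — executes, giving 0.
  v4: a read changed (v1 5->0) — executes, giving 0.
  v5: a read changed (v4 -5->0; v1 5->0) — executes, giving 0 — identical to its old value.
  v6: a read changed (v4 -5->0) — executes, giving 0 — identical to its old value.

Demanding v6 again yields 0.
4 computations run: v1, v4, v5, v6.
The nodes whose values change: in6, v1, v4.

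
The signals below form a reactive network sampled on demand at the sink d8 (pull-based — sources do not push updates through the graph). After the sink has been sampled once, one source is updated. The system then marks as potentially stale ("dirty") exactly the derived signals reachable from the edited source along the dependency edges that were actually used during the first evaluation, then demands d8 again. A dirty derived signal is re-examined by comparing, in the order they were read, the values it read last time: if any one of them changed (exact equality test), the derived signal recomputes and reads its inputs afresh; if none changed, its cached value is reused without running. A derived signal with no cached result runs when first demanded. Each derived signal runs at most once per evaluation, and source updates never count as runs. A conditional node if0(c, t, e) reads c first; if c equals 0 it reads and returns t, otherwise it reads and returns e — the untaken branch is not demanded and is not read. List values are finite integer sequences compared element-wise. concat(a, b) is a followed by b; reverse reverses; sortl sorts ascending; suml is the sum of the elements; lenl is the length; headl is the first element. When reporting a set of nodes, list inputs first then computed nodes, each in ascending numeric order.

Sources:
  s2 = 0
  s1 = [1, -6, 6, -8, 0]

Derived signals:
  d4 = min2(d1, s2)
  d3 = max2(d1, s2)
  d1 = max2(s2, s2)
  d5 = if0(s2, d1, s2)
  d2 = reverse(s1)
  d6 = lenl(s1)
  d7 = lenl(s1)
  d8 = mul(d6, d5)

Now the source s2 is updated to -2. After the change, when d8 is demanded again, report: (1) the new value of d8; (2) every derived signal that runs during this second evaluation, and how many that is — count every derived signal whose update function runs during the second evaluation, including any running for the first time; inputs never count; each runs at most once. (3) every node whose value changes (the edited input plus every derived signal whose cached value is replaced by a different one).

d8 now evaluates to -10.
Run set: d5, d8 (2 run).
Changed values: s2, d5, d8.
The important point: the flipped condition redirects demand; d1 is left stale, never re-checked.

Initial pass — values computed on the first demand:
  d1 = max2(0, 0) = 0
  d5 = if0(s2=0 -> then branch d1) = 0
  d6 = lenl([1, -6, 6, -8, 0]) = 5
  d8 = mul(5, 0) = 0

Second demand — change propagation:
  d1: dirty yet unreached — the second evaluation never asks for it.
  d5: re-runs because s2 0->-2; new result -2.
  d8: re-runs because d5 0->-2; new result -10.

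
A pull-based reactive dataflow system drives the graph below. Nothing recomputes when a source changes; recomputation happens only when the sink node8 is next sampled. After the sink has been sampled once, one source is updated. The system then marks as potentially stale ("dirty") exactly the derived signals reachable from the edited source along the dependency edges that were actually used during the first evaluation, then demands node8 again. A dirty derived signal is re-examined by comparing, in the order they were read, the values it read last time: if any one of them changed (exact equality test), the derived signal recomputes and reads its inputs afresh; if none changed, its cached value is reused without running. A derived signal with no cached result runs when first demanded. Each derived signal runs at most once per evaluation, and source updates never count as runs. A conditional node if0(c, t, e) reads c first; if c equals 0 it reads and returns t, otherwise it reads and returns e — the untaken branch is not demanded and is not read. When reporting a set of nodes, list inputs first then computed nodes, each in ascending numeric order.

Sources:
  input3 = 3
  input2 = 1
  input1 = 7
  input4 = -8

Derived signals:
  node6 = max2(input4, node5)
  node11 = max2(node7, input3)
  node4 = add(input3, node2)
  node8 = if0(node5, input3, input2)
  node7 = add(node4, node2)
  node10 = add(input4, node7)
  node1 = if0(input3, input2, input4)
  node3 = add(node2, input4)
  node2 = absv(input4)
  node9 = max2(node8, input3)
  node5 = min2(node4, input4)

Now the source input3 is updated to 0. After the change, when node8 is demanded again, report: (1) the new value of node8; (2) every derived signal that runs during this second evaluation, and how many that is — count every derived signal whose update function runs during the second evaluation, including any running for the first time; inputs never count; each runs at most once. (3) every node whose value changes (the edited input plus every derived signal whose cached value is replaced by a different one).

New value of node8: 1.
Derived signals that run: node4, node5 — 2 in total.
Values that change: input3, node4.
Key observation: the change is absorbed at node5 — it re-runs but produces the same value, and the output's value is unchanged.

First evaluation (everything demanded from the output):
  node2 = absv(-8) = 8
  node4 = add(3, 8) = 11
  node5 = min2(11, -8) = -8
  node8 = if0(node5=-8 -> else branch input2) = 1

Propagation after the edit:
  node4: runs — input3 3->0; result 8.
  node5: runs — node4 11->8; result -8 (same value as before).
  node8: checked — values it read are unchanged (node5 unchanged, input2 unchanged); reused cached 1 without running.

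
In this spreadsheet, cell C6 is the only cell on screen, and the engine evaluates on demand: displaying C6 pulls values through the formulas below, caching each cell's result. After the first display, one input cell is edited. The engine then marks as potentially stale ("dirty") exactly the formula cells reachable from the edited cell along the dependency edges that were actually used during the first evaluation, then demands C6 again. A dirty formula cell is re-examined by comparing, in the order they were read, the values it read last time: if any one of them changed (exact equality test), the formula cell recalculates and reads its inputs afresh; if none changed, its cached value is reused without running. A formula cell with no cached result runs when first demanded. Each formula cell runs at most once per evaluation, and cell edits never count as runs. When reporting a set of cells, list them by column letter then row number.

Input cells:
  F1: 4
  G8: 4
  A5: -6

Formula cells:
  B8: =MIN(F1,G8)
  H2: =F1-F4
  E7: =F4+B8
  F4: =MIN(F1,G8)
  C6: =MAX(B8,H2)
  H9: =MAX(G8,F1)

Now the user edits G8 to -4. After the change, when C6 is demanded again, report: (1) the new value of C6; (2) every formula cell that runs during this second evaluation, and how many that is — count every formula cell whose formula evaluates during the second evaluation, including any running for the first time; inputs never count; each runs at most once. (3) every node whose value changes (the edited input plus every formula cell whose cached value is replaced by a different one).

Initial pass — values computed on the first demand:
  B8 = MIN(4, 4) = 4
  F4 = MIN(4, 4) = 4
  H2 = 4 - 4 = 0
  C6 = MAX(4, 0) = 4

Second demand — change propagation:
  B8: re-runs because G8 4->-4; new result -4.
  F4: re-runs because G8 4->-4; new result -4.
  H2: re-runs because F4 4->-4; new result 8.
  C6: re-runs because B8 4->-4; H2 0->8; new result 8.

C6 now evaluates to 8.
Run set: B8, C6, F4, H2 (4 run).
Changed values: B8, C6, F4, G8, H2.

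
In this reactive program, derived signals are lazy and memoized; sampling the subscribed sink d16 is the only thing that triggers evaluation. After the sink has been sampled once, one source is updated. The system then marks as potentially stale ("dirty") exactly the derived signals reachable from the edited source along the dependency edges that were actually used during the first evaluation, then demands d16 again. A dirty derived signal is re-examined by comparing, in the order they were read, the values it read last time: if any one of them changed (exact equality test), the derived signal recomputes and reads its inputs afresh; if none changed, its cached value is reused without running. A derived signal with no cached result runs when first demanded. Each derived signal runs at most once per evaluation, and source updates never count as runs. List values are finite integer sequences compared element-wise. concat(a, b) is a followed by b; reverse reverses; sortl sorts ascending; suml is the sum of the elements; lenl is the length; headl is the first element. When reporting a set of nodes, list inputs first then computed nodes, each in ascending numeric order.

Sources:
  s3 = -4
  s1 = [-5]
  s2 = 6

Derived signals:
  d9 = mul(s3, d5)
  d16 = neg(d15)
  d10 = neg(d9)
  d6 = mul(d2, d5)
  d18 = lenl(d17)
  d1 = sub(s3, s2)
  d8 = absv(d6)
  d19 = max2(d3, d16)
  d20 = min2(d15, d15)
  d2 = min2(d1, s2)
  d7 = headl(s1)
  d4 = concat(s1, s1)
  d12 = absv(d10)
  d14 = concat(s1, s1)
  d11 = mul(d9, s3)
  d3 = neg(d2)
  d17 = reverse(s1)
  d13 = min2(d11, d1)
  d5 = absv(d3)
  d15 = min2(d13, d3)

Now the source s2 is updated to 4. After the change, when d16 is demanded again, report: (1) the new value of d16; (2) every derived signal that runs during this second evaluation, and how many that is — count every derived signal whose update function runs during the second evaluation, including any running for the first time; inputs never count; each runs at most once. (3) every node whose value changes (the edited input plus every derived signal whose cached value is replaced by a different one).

First demand of the output computes:
  d1 = sub(-4, 6) = -10
  d2 = min2(-10, 6) = -10
  d3 = neg(-10) = 10
  d5 = absv(10) = 10
  d9 = mul(-4, 10) = -40
  d11 = mul(-40, -4) = 160
  d13 = min2(160, -10) = -10
  d15 = min2(-10, 10) = -10
  d16 = neg(-10) = 10

After the edit, cleaning proceeds:
  d1: a read changed (s2 6->4) — executes, giving -8.
  d2: a read changed (d1 -10->-8; s2 6->4) — executes, giving -8.
  d3: a read changed (d2 -10->-8) — executes, giving 8.
  d5: a read changed (d3 10->8) — executes, giving 8.
  d9: a read changed (d5 10->8) — executes, giving -32.
  d11: a read changed (d9 -40->-32) — executes, giving 128.
  d13: a read changed (d11 160->128; d1 -10->-8) — executes, giving -8.
  d15: a read changed (d13 -10->-8; d3 10->8) — executes, giving -8.
  d16: a read changed (d15 -10->-8) — executes, giving 8.

Demanding d16 again yields 8.
9 derived signals run: d1, d2, d3, d5, d9, d11, d13, d15, d16.
The nodes whose values change: s2, d1, d2, d3, d5, d9, d11, d13, d15, d16.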